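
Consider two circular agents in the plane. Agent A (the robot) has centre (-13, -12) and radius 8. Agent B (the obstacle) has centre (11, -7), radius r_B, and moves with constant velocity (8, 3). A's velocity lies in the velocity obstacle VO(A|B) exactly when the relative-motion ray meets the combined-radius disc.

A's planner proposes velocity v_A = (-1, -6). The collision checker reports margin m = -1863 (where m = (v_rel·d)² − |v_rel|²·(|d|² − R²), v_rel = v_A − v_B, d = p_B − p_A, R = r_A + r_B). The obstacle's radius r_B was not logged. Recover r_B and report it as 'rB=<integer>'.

m = -1863
d = (24, 5);  v_rel = (-9, -9),  |v_rel|² = 162
v_rel×d = (-9)·(5) − (-9)·(24) = 171
since m = R²·162 − 171²:  R² = (29241 + -1863) / 162 = 169
R = √169 = 13  ⇒  r_B = 13 − 8 = 5

rB=5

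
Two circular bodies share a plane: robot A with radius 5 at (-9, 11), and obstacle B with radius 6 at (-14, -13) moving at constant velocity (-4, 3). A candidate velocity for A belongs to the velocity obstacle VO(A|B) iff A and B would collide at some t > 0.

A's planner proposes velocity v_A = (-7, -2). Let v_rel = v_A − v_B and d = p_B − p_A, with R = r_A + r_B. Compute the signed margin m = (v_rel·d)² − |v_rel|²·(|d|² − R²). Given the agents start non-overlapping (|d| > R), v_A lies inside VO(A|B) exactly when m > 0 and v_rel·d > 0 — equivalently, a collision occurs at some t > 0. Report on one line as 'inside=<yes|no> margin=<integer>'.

d = (-5, -24),  |d|² = 601;  R = 5+6 = 11,  c = 601−11² = 480
v_rel = (-3, -5),  |v_rel|² = 34;  v_rel·d = (-3)·(-5) + (-5)·(-24) = 135
34·t² − 270·t + 480 = 0  ⇒  m = 135² − 34·480 = 1905
m = 1905 > 0,  v_rel·d = 135 > 0  ⇒  inside

inside=yes margin=1905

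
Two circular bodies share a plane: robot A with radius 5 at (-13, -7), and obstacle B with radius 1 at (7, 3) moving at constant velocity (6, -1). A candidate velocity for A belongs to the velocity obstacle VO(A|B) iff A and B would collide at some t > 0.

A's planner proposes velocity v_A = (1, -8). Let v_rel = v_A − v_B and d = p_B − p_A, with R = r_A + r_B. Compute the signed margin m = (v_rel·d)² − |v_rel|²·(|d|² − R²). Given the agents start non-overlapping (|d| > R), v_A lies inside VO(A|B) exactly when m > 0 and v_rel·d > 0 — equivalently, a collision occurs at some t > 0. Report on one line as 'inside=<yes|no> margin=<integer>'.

d = (20, 10),  |d|² = 500;  R = 5+1 = 6,  c = 500−6² = 464
v_rel = (-5, -7),  |v_rel|² = 74;  v_rel·d = (-5)·(20) + (-7)·(10) = -170
74·t² + 340·t + 464 = 0  ⇒  m = (-170)² − 74·464 = -5436
m = -5436 < 0,  v_rel·d = -170 < 0  ⇒  outside

inside=no margin=-5436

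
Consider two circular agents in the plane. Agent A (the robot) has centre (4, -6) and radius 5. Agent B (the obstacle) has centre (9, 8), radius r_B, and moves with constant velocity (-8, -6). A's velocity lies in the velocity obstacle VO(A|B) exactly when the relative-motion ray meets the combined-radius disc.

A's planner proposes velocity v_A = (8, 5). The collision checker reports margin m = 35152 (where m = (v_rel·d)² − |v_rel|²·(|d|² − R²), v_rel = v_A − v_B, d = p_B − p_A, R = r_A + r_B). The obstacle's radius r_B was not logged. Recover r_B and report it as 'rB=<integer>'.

m = 35152
d = (5, 14);  v_rel = (16, 11),  |v_rel|² = 377
v_rel×d = (16)·(14) − (11)·(5) = 169
since m = R²·377 − 169²:  R² = (28561 + 35152) / 377 = 169
R = √169 = 13  ⇒  r_B = 13 − 5 = 8

rB=8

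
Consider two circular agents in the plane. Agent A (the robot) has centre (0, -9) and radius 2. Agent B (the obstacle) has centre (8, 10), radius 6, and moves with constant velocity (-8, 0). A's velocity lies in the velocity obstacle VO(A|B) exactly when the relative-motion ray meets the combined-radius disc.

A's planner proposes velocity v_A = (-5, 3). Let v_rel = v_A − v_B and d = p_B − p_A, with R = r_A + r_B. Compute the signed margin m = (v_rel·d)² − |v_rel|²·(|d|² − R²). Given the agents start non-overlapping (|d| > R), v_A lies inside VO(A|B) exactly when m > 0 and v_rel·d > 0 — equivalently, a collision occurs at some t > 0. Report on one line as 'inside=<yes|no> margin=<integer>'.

d = (8, 19),  |d|² = 425;  R = 2+6 = 8,  c = 425−8² = 361
v_rel = (3, 3),  |v_rel|² = 18;  v_rel·d = (3)·(8) + (3)·(19) = 81
18·t² − 162·t + 361 = 0  ⇒  m = 81² − 18·361 = 63
m = 63 > 0,  v_rel·d = 81 > 0  ⇒  inside

inside=yes margin=63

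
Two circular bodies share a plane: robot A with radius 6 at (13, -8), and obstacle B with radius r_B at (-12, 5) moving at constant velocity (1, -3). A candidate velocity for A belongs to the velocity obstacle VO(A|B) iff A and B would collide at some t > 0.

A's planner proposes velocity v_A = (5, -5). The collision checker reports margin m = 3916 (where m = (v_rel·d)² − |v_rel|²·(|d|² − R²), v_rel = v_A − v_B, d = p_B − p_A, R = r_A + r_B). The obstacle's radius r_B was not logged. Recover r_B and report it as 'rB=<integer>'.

m = 3916
d = (-25, 13);  v_rel = (4, -2),  |v_rel|² = 20
v_rel×d = (4)·(13) − (-2)·(-25) = 2
since m = R²·20 − 2²:  R² = (4 + 3916) / 20 = 196
R = √196 = 14  ⇒  r_B = 14 − 6 = 8

rB=8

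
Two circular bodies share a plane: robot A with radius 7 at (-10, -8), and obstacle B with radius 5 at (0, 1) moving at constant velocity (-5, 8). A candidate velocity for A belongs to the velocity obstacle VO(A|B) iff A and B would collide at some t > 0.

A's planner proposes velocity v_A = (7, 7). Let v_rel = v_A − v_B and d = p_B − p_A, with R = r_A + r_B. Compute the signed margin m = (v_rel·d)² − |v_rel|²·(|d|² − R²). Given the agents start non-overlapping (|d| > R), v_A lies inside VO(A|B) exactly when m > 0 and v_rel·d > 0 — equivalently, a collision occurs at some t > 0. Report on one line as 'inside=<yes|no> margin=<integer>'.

d = (10, 9),  |d|² = 181;  R = 7+5 = 12,  c = 181−12² = 37
v_rel = (12, -1),  |v_rel|² = 145;  v_rel·d = (12)·(10) + (-1)·(9) = 111
145·t² − 222·t + 37 = 0  ⇒  m = 111² − 145·37 = 6956
m = 6956 > 0,  v_rel·d = 111 > 0  ⇒  inside

inside=yes margin=6956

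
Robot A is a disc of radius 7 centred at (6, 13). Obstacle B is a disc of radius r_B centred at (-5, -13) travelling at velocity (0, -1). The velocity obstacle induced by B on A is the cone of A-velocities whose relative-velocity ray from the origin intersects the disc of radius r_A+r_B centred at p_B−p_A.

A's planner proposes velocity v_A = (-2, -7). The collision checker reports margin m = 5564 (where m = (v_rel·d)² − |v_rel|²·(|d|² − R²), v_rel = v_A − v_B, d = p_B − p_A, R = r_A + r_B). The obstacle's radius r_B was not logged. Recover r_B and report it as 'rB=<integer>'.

m = 5564
d = (-11, -26);  v_rel = (-2, -6),  |v_rel|² = 40
v_rel×d = (-2)·(-26) − (-6)·(-11) = -14
since m = R²·40 − (-14)²:  R² = (196 + 5564) / 40 = 144
R = √144 = 12  ⇒  r_B = 12 − 7 = 5

rB=5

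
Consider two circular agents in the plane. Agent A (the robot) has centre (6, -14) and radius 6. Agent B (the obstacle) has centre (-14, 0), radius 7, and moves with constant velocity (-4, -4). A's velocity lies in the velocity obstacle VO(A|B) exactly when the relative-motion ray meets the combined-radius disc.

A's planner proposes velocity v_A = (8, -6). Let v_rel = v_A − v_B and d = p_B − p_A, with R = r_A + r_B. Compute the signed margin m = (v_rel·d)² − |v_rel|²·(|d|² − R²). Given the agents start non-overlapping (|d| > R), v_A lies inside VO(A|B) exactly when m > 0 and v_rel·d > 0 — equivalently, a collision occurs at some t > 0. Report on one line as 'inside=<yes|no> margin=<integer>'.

d = (-20, 14),  |d|² = 596;  R = 6+7 = 13,  c = 596−13² = 427
v_rel = (12, -2),  |v_rel|² = 148;  v_rel·d = (12)·(-20) + (-2)·(14) = -268
148·t² + 536·t + 427 = 0  ⇒  m = (-268)² − 148·427 = 8628
m = 8628 > 0,  v_rel·d = -268 < 0  ⇒  outside

inside=no margin=8628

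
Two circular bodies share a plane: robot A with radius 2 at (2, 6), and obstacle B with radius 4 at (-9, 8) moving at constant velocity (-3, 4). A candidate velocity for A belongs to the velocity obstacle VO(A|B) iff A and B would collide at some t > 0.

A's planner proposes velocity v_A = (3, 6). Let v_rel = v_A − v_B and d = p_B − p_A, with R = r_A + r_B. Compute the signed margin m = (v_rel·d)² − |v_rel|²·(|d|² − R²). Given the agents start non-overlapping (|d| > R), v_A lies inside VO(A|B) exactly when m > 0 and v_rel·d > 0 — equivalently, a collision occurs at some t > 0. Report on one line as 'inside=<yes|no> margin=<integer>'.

d = (-11, 2),  |d|² = 125;  R = 2+4 = 6,  c = 125−6² = 89
v_rel = (6, 2),  |v_rel|² = 40;  v_rel·d = (6)·(-11) + (2)·(2) = -62
40·t² + 124·t + 89 = 0  ⇒  m = (-62)² − 40·89 = 284
m = 284 > 0,  v_rel·d = -62 < 0  ⇒  outside

inside=no margin=284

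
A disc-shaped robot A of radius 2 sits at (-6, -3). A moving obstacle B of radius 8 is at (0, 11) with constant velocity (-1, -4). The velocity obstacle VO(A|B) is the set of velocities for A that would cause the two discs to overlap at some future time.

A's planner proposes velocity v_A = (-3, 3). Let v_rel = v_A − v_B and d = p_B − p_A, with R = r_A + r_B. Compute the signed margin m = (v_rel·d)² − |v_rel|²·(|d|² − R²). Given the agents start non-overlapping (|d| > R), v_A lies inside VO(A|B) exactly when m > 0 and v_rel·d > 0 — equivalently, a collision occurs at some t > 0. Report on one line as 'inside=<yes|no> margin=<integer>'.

d = (6, 14),  |d|² = 232;  R = 2+8 = 10,  c = 232−10² = 132
v_rel = (-2, 7),  |v_rel|² = 53;  v_rel·d = (-2)·(6) + (7)·(14) = 86
53·t² − 172·t + 132 = 0  ⇒  m = 86² − 53·132 = 400
m = 400 > 0,  v_rel·d = 86 > 0  ⇒  inside

inside=yes margin=400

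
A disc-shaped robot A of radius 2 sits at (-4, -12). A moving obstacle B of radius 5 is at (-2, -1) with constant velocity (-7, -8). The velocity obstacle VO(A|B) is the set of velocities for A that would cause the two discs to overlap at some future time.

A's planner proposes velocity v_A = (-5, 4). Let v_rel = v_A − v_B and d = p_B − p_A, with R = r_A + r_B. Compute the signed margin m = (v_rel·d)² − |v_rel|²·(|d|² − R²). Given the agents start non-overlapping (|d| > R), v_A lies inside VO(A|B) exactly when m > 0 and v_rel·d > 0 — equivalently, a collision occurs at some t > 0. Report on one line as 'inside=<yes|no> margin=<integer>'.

d = (2, 11),  |d|² = 125;  R = 2+5 = 7,  c = 125−7² = 76
v_rel = (2, 12),  |v_rel|² = 148;  v_rel·d = (2)·(2) + (12)·(11) = 136
148·t² − 272·t + 76 = 0  ⇒  m = 136² − 148·76 = 7248
m = 7248 > 0,  v_rel·d = 136 > 0  ⇒  inside

inside=yes margin=7248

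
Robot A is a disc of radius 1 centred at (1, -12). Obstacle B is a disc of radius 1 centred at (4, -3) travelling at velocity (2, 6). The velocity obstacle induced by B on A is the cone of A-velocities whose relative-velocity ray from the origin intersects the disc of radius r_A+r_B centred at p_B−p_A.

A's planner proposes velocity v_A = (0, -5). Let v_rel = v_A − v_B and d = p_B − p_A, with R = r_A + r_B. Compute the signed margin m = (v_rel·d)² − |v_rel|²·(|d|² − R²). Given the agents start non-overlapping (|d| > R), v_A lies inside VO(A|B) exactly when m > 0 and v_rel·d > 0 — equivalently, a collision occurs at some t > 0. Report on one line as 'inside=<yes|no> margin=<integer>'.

d = (3, 9),  |d|² = 90;  R = 1+1 = 2,  c = 90−2² = 86
v_rel = (-2, -11),  |v_rel|² = 125;  v_rel·d = (-2)·(3) + (-11)·(9) = -105
125·t² + 210·t + 86 = 0  ⇒  m = (-105)² − 125·86 = 275
m = 275 > 0,  v_rel·d = -105 < 0  ⇒  outside

inside=no margin=275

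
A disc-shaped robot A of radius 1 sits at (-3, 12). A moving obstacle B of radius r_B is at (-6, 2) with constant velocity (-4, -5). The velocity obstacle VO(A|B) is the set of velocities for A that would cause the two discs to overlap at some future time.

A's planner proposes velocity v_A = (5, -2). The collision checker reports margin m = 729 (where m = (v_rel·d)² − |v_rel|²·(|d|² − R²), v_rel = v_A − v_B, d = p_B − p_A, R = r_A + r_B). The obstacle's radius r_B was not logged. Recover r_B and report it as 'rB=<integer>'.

m = 729
d = (-3, -10);  v_rel = (9, 3),  |v_rel|² = 90
v_rel×d = (9)·(-10) − (3)·(-3) = -81
since m = R²·90 − (-81)²:  R² = (6561 + 729) / 90 = 81
R = √81 = 9  ⇒  r_B = 9 − 1 = 8

rB=8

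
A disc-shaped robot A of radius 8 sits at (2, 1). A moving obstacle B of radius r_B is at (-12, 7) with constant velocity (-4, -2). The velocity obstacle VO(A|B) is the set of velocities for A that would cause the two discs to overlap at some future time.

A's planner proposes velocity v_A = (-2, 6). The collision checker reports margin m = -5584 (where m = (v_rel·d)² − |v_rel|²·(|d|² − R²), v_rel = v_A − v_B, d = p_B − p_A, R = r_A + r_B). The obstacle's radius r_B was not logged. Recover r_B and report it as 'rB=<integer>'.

m = -5584
d = (-14, 6);  v_rel = (2, 8),  |v_rel|² = 68
v_rel×d = (2)·(6) − (8)·(-14) = 124
since m = R²·68 − 124²:  R² = (15376 + -5584) / 68 = 144
R = √144 = 12  ⇒  r_B = 12 − 8 = 4

rB=4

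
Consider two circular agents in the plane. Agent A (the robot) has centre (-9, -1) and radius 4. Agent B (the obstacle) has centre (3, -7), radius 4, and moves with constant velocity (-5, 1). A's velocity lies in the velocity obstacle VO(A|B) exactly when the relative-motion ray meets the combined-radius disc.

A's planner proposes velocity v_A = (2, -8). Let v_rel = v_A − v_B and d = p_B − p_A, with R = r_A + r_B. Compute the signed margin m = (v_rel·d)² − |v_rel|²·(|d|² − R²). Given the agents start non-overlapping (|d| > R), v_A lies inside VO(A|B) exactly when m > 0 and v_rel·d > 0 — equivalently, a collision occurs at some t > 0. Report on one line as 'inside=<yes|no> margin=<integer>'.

d = (12, -6),  |d|² = 180;  R = 4+4 = 8,  c = 180−8² = 116
v_rel = (7, -9),  |v_rel|² = 130;  v_rel·d = (7)·(12) + (-9)·(-6) = 138
130·t² − 276·t + 116 = 0  ⇒  m = 138² − 130·116 = 3964
m = 3964 > 0,  v_rel·d = 138 > 0  ⇒  inside

inside=yes margin=3964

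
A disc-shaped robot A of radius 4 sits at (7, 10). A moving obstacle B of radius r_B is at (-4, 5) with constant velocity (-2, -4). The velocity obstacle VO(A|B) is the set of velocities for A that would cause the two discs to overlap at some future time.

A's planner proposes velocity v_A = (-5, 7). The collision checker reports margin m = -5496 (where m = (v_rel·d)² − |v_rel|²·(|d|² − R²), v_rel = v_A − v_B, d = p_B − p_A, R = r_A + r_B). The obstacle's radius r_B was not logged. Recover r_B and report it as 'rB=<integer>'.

m = -5496
d = (-11, -5);  v_rel = (-3, 11),  |v_rel|² = 130
v_rel×d = (-3)·(-5) − (11)·(-11) = 136
since m = R²·130 − 136²:  R² = (18496 + -5496) / 130 = 100
R = √100 = 10  ⇒  r_B = 10 − 4 = 6

rB=6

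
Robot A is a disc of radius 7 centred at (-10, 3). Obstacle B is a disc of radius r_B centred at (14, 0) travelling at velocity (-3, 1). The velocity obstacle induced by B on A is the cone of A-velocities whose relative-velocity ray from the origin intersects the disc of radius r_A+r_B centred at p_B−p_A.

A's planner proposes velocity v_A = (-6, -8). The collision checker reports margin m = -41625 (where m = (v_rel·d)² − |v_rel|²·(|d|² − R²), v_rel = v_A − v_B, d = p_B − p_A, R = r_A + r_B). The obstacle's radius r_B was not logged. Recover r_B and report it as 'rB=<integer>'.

m = -41625
d = (24, -3);  v_rel = (-3, -9),  |v_rel|² = 90
v_rel×d = (-3)·(-3) − (-9)·(24) = 225
since m = R²·90 − 225²:  R² = (50625 + -41625) / 90 = 100
R = √100 = 10  ⇒  r_B = 10 − 7 = 3

rB=3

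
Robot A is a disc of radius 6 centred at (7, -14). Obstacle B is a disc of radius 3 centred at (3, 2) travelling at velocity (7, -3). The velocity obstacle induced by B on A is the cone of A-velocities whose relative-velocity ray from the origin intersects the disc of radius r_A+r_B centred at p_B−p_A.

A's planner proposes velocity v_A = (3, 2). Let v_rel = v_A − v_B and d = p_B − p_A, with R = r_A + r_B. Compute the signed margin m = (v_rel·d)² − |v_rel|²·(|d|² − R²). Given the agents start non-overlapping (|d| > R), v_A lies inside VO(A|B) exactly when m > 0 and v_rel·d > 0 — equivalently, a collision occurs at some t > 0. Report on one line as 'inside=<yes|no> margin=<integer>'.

d = (-4, 16),  |d|² = 272;  R = 6+3 = 9,  c = 272−9² = 191
v_rel = (-4, 5),  |v_rel|² = 41;  v_rel·d = (-4)·(-4) + (5)·(16) = 96
41·t² − 192·t + 191 = 0  ⇒  m = 96² − 41·191 = 1385
m = 1385 > 0,  v_rel·d = 96 > 0  ⇒  inside

inside=yes margin=1385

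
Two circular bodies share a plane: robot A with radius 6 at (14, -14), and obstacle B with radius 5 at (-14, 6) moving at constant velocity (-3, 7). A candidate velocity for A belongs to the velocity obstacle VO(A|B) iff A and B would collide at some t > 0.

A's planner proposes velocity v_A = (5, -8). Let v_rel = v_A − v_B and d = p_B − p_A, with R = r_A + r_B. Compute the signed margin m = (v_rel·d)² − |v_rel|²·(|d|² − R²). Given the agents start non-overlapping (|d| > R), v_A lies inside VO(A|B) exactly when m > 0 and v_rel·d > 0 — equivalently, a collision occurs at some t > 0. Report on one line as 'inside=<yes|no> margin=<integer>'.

d = (-28, 20),  |d|² = 1184;  R = 6+5 = 11,  c = 1184−11² = 1063
v_rel = (8, -15),  |v_rel|² = 289;  v_rel·d = (8)·(-28) + (-15)·(20) = -524
289·t² + 1048·t + 1063 = 0  ⇒  m = (-524)² − 289·1063 = -32631
m = -32631 < 0,  v_rel·d = -524 < 0  ⇒  outside

inside=no margin=-32631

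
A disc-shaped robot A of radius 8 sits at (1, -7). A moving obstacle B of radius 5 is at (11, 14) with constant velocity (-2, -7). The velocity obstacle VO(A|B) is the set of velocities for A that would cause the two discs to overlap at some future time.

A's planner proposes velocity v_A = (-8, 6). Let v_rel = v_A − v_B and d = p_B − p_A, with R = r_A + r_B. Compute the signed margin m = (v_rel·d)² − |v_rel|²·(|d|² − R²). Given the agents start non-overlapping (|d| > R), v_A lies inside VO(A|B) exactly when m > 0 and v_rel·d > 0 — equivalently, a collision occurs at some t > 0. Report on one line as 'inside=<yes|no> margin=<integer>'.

d = (10, 21),  |d|² = 541;  R = 8+5 = 13,  c = 541−13² = 372
v_rel = (-6, 13),  |v_rel|² = 205;  v_rel·d = (-6)·(10) + (13)·(21) = 213
205·t² − 426·t + 372 = 0  ⇒  m = 213² − 205·372 = -30891
m = -30891 < 0,  v_rel·d = 213 > 0  ⇒  outside

inside=no margin=-30891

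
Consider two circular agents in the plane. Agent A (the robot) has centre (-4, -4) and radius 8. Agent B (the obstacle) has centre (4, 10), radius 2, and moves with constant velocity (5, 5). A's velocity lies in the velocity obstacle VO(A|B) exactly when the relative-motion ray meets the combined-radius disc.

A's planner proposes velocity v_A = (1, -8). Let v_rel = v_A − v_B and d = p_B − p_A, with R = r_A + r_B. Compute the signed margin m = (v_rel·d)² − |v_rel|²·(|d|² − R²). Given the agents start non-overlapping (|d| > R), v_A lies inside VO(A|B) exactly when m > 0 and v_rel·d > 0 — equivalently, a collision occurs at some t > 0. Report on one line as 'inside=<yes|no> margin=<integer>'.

d = (8, 14),  |d|² = 260;  R = 8+2 = 10,  c = 260−10² = 160
v_rel = (-4, -13),  |v_rel|² = 185;  v_rel·d = (-4)·(8) + (-13)·(14) = -214
185·t² + 428·t + 160 = 0  ⇒  m = (-214)² − 185·160 = 16196
m = 16196 > 0,  v_rel·d = -214 < 0  ⇒  outside

inside=no margin=16196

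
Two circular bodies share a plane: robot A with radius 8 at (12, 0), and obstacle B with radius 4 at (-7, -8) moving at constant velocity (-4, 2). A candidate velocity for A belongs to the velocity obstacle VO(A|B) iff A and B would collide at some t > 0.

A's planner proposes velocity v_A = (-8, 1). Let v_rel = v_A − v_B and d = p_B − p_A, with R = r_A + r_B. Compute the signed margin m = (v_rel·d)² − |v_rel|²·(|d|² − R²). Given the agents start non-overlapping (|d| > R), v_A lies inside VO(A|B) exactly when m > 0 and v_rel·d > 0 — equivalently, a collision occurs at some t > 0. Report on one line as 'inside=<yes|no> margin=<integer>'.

d = (-19, -8),  |d|² = 425;  R = 8+4 = 12,  c = 425−12² = 281
v_rel = (-4, -1),  |v_rel|² = 17;  v_rel·d = (-4)·(-19) + (-1)·(-8) = 84
17·t² − 168·t + 281 = 0  ⇒  m = 84² − 17·281 = 2279
m = 2279 > 0,  v_rel·d = 84 > 0  ⇒  inside

inside=yes margin=2279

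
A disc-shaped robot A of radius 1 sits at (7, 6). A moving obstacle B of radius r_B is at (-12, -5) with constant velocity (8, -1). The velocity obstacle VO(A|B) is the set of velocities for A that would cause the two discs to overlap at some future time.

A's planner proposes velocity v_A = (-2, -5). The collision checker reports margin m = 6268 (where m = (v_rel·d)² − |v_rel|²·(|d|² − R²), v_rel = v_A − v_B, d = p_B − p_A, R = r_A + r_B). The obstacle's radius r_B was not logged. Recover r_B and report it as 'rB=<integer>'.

m = 6268
d = (-19, -11);  v_rel = (-10, -4),  |v_rel|² = 116
v_rel×d = (-10)·(-11) − (-4)·(-19) = 34
since m = R²·116 − 34²:  R² = (1156 + 6268) / 116 = 64
R = √64 = 8  ⇒  r_B = 8 − 1 = 7

rB=7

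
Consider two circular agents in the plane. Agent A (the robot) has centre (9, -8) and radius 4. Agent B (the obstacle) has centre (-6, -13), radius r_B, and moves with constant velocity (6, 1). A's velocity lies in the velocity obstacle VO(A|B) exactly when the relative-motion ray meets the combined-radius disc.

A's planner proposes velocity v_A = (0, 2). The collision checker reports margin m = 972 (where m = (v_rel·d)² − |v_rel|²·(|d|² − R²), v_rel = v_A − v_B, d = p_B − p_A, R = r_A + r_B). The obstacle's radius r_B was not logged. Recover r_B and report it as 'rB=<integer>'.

m = 972
d = (-15, -5);  v_rel = (-6, 1),  |v_rel|² = 37
v_rel×d = (-6)·(-5) − (1)·(-15) = 45
since m = R²·37 − 45²:  R² = (2025 + 972) / 37 = 81
R = √81 = 9  ⇒  r_B = 9 − 4 = 5

rB=5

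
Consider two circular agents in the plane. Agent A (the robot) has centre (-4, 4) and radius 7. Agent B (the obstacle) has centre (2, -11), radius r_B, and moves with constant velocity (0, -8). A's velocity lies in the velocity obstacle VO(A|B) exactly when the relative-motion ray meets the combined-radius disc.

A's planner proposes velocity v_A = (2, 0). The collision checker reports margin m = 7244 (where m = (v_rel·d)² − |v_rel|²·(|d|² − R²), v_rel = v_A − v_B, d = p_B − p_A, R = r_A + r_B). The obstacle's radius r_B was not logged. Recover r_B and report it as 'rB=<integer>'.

m = 7244
d = (6, -15);  v_rel = (2, 8),  |v_rel|² = 68
v_rel×d = (2)·(-15) − (8)·(6) = -78
since m = R²·68 − (-78)²:  R² = (6084 + 7244) / 68 = 196
R = √196 = 14  ⇒  r_B = 14 − 7 = 7

rB=7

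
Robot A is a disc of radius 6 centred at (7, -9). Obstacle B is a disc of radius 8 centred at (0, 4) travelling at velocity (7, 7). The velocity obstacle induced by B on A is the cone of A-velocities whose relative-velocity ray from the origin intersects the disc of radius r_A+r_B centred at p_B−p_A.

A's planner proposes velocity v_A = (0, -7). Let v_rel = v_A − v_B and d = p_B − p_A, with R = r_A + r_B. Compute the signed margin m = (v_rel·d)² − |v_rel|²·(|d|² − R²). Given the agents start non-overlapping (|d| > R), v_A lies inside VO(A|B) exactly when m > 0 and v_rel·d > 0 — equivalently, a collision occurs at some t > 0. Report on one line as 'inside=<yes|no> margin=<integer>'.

d = (-7, 13),  |d|² = 218;  R = 6+8 = 14,  c = 218−14² = 22
v_rel = (-7, -14),  |v_rel|² = 245;  v_rel·d = (-7)·(-7) + (-14)·(13) = -133
245·t² + 266·t + 22 = 0  ⇒  m = (-133)² − 245·22 = 12299
m = 12299 > 0,  v_rel·d = -133 < 0  ⇒  outside

inside=no margin=12299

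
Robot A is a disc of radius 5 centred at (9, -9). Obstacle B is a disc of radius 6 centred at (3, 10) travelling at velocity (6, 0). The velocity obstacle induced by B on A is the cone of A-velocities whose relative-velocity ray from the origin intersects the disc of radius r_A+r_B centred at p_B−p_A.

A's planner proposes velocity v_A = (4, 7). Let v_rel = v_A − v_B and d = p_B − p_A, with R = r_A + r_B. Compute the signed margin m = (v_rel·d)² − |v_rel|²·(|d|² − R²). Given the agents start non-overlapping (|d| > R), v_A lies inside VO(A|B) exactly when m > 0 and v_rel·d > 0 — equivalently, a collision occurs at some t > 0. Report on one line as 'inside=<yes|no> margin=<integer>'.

d = (-6, 19),  |d|² = 397;  R = 5+6 = 11,  c = 397−11² = 276
v_rel = (-2, 7),  |v_rel|² = 53;  v_rel·d = (-2)·(-6) + (7)·(19) = 145
53·t² − 290·t + 276 = 0  ⇒  m = 145² − 53·276 = 6397
m = 6397 > 0,  v_rel·d = 145 > 0  ⇒  inside

inside=yes margin=6397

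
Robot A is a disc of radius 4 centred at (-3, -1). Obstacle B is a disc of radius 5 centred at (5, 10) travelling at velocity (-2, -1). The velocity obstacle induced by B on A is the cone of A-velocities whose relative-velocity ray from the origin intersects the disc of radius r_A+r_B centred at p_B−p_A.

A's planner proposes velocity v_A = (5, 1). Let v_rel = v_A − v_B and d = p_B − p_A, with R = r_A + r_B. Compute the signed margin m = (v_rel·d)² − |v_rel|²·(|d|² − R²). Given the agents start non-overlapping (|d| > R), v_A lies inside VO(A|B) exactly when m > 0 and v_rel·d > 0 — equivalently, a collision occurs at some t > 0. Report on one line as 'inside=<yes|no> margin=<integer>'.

d = (8, 11),  |d|² = 185;  R = 4+5 = 9,  c = 185−9² = 104
v_rel = (7, 2),  |v_rel|² = 53;  v_rel·d = (7)·(8) + (2)·(11) = 78
53·t² − 156·t + 104 = 0  ⇒  m = 78² − 53·104 = 572
m = 572 > 0,  v_rel·d = 78 > 0  ⇒  inside

inside=yes margin=572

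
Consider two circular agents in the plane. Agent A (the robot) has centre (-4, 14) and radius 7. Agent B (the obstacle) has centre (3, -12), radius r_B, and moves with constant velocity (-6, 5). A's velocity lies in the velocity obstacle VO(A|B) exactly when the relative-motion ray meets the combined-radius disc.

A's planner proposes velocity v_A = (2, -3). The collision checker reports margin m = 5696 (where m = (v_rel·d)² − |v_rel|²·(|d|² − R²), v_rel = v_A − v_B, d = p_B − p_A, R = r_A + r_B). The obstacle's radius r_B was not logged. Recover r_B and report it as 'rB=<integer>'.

m = 5696
d = (7, -26);  v_rel = (8, -8),  |v_rel|² = 128
v_rel×d = (8)·(-26) − (-8)·(7) = -152
since m = R²·128 − (-152)²:  R² = (23104 + 5696) / 128 = 225
R = √225 = 15  ⇒  r_B = 15 − 7 = 8

rB=8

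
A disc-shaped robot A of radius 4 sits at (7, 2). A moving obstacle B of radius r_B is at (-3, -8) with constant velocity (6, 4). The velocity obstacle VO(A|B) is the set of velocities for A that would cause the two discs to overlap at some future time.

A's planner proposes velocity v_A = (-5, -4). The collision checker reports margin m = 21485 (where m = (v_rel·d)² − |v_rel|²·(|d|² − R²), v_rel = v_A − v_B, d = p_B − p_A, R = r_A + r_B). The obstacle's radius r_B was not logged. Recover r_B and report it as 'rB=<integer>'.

m = 21485
d = (-10, -10);  v_rel = (-11, -8),  |v_rel|² = 185
v_rel×d = (-11)·(-10) − (-8)·(-10) = 30
since m = R²·185 − 30²:  R² = (900 + 21485) / 185 = 121
R = √121 = 11  ⇒  r_B = 11 − 4 = 7

rB=7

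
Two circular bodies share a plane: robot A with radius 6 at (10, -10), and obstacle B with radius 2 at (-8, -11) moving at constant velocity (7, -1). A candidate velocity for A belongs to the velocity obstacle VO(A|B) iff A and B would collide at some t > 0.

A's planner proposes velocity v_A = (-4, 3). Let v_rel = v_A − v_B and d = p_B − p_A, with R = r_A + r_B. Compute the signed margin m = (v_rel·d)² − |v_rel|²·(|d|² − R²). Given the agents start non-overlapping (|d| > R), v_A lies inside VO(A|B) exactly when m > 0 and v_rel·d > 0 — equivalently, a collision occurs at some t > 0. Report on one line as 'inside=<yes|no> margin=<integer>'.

d = (-18, -1),  |d|² = 325;  R = 6+2 = 8,  c = 325−8² = 261
v_rel = (-11, 4),  |v_rel|² = 137;  v_rel·d = (-11)·(-18) + (4)·(-1) = 194
137·t² − 388·t + 261 = 0  ⇒  m = 194² − 137·261 = 1879
m = 1879 > 0,  v_rel·d = 194 > 0  ⇒  inside

inside=yes margin=1879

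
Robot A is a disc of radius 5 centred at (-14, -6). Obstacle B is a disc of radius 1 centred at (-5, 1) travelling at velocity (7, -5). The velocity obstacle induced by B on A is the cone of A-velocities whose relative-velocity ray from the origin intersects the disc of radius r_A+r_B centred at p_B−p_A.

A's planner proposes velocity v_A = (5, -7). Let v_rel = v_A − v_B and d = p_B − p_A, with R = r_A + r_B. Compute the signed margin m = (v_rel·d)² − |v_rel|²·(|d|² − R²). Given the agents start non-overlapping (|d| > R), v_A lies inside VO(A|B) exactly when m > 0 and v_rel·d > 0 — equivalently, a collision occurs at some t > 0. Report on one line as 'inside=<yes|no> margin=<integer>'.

d = (9, 7),  |d|² = 130;  R = 5+1 = 6,  c = 130−6² = 94
v_rel = (-2, -2),  |v_rel|² = 8;  v_rel·d = (-2)·(9) + (-2)·(7) = -32
8·t² + 64·t + 94 = 0  ⇒  m = (-32)² − 8·94 = 272
m = 272 > 0,  v_rel·d = -32 < 0  ⇒  outside

inside=no margin=272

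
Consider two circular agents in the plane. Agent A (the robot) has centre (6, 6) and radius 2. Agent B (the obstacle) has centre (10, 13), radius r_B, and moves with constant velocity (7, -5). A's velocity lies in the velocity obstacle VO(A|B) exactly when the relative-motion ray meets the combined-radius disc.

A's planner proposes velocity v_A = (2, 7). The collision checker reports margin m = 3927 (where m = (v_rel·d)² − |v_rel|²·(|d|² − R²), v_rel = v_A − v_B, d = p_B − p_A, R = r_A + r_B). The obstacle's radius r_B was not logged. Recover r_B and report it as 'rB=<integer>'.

m = 3927
d = (4, 7);  v_rel = (-5, 12),  |v_rel|² = 169
v_rel×d = (-5)·(7) − (12)·(4) = -83
since m = R²·169 − (-83)²:  R² = (6889 + 3927) / 169 = 64
R = √64 = 8  ⇒  r_B = 8 − 2 = 6

rB=6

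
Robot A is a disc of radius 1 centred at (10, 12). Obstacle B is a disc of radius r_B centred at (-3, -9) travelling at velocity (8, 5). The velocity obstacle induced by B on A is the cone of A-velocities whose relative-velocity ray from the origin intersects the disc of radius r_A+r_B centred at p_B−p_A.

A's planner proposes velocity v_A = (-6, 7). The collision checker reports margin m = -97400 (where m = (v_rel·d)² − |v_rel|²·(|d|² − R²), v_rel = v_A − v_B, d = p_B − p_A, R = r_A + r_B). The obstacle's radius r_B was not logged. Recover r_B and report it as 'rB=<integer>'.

m = -97400
d = (-13, -21);  v_rel = (-14, 2),  |v_rel|² = 200
v_rel×d = (-14)·(-21) − (2)·(-13) = 320
since m = R²·200 − 320²:  R² = (102400 + -97400) / 200 = 25
R = √25 = 5  ⇒  r_B = 5 − 1 = 4

rB=4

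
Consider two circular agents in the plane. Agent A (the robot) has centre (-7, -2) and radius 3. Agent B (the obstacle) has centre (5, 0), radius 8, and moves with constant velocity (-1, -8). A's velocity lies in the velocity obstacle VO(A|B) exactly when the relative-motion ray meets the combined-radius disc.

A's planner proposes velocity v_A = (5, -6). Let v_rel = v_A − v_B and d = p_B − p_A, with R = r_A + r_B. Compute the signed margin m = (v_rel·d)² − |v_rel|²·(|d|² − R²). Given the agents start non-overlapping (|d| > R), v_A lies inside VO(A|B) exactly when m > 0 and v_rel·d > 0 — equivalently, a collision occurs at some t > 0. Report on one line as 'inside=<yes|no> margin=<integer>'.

d = (12, 2),  |d|² = 148;  R = 3+8 = 11,  c = 148−11² = 27
v_rel = (6, 2),  |v_rel|² = 40;  v_rel·d = (6)·(12) + (2)·(2) = 76
40·t² − 152·t + 27 = 0  ⇒  m = 76² − 40·27 = 4696
m = 4696 > 0,  v_rel·d = 76 > 0  ⇒  inside

inside=yes margin=4696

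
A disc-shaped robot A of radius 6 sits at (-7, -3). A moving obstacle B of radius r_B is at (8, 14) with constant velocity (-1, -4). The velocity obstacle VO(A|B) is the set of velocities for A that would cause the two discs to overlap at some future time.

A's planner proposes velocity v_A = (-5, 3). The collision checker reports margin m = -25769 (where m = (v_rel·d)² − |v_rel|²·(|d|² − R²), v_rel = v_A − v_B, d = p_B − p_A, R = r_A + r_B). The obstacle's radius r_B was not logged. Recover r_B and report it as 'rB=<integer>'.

m = -25769
d = (15, 17);  v_rel = (-4, 7),  |v_rel|² = 65
v_rel×d = (-4)·(17) − (7)·(15) = -173
since m = R²·65 − (-173)²:  R² = (29929 + -25769) / 65 = 64
R = √64 = 8  ⇒  r_B = 8 − 6 = 2

rB=2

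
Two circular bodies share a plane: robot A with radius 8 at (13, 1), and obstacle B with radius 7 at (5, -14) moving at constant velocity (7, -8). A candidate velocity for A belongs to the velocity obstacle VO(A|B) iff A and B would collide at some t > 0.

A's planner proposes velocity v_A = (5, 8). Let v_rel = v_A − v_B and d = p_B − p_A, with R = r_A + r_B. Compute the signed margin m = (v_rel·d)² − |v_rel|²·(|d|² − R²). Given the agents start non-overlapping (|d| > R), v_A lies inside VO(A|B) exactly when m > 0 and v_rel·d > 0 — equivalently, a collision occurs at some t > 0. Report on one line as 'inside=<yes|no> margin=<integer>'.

d = (-8, -15),  |d|² = 289;  R = 8+7 = 15,  c = 289−15² = 64
v_rel = (-2, 16),  |v_rel|² = 260;  v_rel·d = (-2)·(-8) + (16)·(-15) = -224
260·t² + 448·t + 64 = 0  ⇒  m = (-224)² − 260·64 = 33536
m = 33536 > 0,  v_rel·d = -224 < 0  ⇒  outside

inside=no margin=33536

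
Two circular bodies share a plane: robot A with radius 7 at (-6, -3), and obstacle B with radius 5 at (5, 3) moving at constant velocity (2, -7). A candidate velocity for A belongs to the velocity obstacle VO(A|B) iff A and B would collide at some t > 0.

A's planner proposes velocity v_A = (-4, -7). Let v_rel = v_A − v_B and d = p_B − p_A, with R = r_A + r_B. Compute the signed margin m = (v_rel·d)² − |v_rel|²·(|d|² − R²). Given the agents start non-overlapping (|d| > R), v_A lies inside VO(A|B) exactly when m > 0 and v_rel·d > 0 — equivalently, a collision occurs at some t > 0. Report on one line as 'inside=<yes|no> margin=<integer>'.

d = (11, 6),  |d|² = 157;  R = 7+5 = 12,  c = 157−12² = 13
v_rel = (-6, 0),  |v_rel|² = 36;  v_rel·d = (-6)·(11) + (0)·(6) = -66
36·t² + 132·t + 13 = 0  ⇒  m = (-66)² − 36·13 = 3888
m = 3888 > 0,  v_rel·d = -66 < 0  ⇒  outside

inside=no margin=3888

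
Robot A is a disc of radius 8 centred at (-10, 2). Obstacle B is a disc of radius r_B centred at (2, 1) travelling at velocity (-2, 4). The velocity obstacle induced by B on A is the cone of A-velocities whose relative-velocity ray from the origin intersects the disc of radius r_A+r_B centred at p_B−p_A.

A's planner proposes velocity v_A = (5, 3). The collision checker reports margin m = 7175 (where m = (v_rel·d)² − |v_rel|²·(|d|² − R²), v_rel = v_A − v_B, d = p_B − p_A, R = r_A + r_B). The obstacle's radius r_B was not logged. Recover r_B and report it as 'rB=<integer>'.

m = 7175
d = (12, -1);  v_rel = (7, -1),  |v_rel|² = 50
v_rel×d = (7)·(-1) − (-1)·(12) = 5
since m = R²·50 − 5²:  R² = (25 + 7175) / 50 = 144
R = √144 = 12  ⇒  r_B = 12 − 8 = 4

rB=4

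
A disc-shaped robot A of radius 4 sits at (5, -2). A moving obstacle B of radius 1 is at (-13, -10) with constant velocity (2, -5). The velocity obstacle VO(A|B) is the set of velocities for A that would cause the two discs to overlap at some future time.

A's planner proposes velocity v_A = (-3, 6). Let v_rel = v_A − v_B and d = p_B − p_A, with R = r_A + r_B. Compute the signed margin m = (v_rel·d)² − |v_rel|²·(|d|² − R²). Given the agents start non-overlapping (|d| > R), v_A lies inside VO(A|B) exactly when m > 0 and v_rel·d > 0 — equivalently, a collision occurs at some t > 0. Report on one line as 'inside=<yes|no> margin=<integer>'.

d = (-18, -8),  |d|² = 388;  R = 4+1 = 5,  c = 388−5² = 363
v_rel = (-5, 11),  |v_rel|² = 146;  v_rel·d = (-5)·(-18) + (11)·(-8) = 2
146·t² − 4·t + 363 = 0  ⇒  m = 2² − 146·363 = -52994
m = -52994 < 0,  v_rel·d = 2 > 0  ⇒  outside

inside=no margin=-52994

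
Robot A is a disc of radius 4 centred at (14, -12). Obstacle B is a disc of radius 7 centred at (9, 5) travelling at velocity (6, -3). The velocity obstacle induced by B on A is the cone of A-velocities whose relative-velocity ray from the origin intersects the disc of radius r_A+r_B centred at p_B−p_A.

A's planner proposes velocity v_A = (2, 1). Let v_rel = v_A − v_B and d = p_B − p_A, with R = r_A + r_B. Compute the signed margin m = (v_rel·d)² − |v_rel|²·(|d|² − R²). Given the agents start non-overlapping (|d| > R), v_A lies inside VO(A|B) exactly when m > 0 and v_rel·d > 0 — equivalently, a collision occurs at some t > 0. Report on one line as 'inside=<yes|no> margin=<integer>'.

d = (-5, 17),  |d|² = 314;  R = 4+7 = 11,  c = 314−11² = 193
v_rel = (-4, 4),  |v_rel|² = 32;  v_rel·d = (-4)·(-5) + (4)·(17) = 88
32·t² − 176·t + 193 = 0  ⇒  m = 88² − 32·193 = 1568
m = 1568 > 0,  v_rel·d = 88 > 0  ⇒  inside

inside=yes margin=1568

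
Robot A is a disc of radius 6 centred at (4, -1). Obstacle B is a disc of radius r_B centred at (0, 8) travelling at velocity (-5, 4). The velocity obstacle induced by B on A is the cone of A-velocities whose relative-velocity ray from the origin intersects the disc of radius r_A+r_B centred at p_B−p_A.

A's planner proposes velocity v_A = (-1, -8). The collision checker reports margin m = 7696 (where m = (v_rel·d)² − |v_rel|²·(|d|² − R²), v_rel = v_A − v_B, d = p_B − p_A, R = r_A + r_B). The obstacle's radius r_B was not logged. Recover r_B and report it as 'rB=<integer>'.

m = 7696
d = (-4, 9);  v_rel = (4, -12),  |v_rel|² = 160
v_rel×d = (4)·(9) − (-12)·(-4) = -12
since m = R²·160 − (-12)²:  R² = (144 + 7696) / 160 = 49
R = √49 = 7  ⇒  r_B = 7 − 6 = 1

rB=1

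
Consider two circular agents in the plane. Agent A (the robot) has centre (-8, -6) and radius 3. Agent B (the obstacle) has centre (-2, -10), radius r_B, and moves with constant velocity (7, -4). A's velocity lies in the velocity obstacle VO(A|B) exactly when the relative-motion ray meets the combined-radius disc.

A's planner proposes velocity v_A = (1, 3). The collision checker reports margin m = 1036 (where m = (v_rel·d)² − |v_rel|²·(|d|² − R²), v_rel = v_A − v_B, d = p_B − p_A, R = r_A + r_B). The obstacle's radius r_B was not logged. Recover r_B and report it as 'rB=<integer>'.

m = 1036
d = (6, -4);  v_rel = (-6, 7),  |v_rel|² = 85
v_rel×d = (-6)·(-4) − (7)·(6) = -18
since m = R²·85 − (-18)²:  R² = (324 + 1036) / 85 = 16
R = √16 = 4  ⇒  r_B = 4 − 3 = 1

rB=1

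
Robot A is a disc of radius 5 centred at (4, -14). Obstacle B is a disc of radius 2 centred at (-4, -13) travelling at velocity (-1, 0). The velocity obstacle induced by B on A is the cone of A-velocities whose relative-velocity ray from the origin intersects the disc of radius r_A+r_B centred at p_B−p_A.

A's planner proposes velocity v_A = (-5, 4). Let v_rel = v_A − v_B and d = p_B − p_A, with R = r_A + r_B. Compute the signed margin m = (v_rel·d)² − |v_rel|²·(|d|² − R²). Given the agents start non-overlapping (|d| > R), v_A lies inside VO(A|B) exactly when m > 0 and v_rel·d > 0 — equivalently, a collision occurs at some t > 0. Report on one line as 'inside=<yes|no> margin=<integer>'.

d = (-8, 1),  |d|² = 65;  R = 5+2 = 7,  c = 65−7² = 16
v_rel = (-4, 4),  |v_rel|² = 32;  v_rel·d = (-4)·(-8) + (4)·(1) = 36
32·t² − 72·t + 16 = 0  ⇒  m = 36² − 32·16 = 784
m = 784 > 0,  v_rel·d = 36 > 0  ⇒  inside

inside=yes margin=784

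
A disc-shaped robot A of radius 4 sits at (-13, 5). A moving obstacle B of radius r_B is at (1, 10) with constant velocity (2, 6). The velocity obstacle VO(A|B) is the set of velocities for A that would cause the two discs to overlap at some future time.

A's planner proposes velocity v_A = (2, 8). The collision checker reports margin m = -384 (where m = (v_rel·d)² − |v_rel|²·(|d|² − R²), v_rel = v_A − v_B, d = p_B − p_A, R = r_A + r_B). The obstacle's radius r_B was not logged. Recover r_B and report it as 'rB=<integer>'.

m = -384
d = (14, 5);  v_rel = (0, 2),  |v_rel|² = 4
v_rel×d = (0)·(5) − (2)·(14) = -28
since m = R²·4 − (-28)²:  R² = (784 + -384) / 4 = 100
R = √100 = 10  ⇒  r_B = 10 − 4 = 6

rB=6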